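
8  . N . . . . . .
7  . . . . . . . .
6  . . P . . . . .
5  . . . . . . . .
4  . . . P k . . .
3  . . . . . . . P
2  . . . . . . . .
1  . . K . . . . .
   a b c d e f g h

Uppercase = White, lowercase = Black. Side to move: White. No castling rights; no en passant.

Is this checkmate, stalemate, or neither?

neither

White to move; white king on c1.
In check: no.
Legal moves for White: Nd7, Na6, Kd2, Kc2, Kb2, Kd1, Kb1, c7, d5, h4.
White has 10 legal moves and is not in check → neither.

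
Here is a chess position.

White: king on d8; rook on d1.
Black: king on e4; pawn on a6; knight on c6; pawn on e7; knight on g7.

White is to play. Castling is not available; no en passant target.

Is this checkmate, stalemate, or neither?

neither

White to move; white king on d8.
In check: yes, from the black knight on c6.
King squares — c7: available; d7: available; e7: attacked by Nc6; c8: available; e8: attacked by Ng7.
Legal moves for White: Kc8, Kd7, Kc7.
White is in check but has 3 legal moves → neither.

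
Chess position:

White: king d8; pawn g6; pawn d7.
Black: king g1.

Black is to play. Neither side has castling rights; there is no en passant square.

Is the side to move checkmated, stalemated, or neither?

Black to move; black king on g1.
In check: no.
Legal moves for Black: Kh2, Kg2, Kf2, Kh1, Kf1.
Black has 5 legal moves and is not in check → neither.

neither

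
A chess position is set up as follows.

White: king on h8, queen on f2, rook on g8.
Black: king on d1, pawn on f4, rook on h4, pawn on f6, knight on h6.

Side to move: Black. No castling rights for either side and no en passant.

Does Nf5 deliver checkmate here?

After Nf5: white king on h8; in check: yes, from the black rook on h4.
White has 1 legal reply: Qxh4.
In check but a legal move exists → not checkmate.

no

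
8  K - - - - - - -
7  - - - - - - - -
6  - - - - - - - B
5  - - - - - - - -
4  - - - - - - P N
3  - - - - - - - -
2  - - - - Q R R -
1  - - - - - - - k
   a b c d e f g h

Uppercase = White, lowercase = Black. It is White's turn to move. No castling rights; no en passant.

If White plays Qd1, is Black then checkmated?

After Qd1: black king on h1; in check: yes, from the white queen on d1.
King squares — g1: attacked by Qd1; g2: attacked by Rf2; h2: attacked by Rg2.
Black has no legal moves → checkmate.

yes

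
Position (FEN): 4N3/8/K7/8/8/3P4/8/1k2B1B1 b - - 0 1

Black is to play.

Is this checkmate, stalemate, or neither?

neither

Black to move; black king on b1.
In check: no.
Legal moves for Black: Kc2, Kb2, Ka2, Kc1, Ka1.
Black has 5 legal moves and is not in check → neither.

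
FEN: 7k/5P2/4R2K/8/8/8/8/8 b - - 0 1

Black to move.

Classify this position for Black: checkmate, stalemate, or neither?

stalemate

Black to move; black king on h8.
In check: no.
King squares — g7: attacked by Kh6; h7: attacked by Kh6; g8: attacked by Pf7.
Legal moves for Black: none.
Not in check and no legal moves → stalemate.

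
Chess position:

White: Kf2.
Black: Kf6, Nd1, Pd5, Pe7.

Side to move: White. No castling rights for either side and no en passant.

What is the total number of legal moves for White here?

7

White to move; king on f2.
In check: yes, from the black knight on d1.
Legal moves: Kg3, Kf3, Kg2, Ke2, Kg1, Kf1, Ke1.
Count: 7.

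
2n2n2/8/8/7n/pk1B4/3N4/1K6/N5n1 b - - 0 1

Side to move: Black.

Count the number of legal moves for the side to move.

3

Black to move; king on b4.
In check: yes, from the white knight on d3.
Legal moves: Kb5, Ka5, Kc4.
Count: 3.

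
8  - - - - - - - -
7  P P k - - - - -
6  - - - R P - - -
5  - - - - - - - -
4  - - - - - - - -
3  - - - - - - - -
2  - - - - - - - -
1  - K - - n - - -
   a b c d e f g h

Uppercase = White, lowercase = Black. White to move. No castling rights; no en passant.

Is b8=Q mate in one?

yes

After b8=Q: black king on c7; in check: yes, from the white queen on b8.
King squares — b6: attacked by Rd6; c6: attacked by Rd6; d6: attacked by Qb8; b7: attacked by Qb8; d7: attacked by Rd6; b8: attacked by Pa7; c8: attacked by Qb8; d8: attacked by Rd6.
Black has no legal moves → checkmate.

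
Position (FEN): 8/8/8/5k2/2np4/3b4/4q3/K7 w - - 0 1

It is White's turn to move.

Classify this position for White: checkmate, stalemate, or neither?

stalemate

White to move; white king on a1.
In check: no.
King squares — b1: attacked by Bd3; a2: attacked by Qe2; b2: attacked by Qe2.
Legal moves for White: none.
Not in check and no legal moves → stalemate.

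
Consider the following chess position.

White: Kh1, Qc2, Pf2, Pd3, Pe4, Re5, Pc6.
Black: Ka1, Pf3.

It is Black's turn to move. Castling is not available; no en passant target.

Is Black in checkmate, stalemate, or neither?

stalemate

Black to move; black king on a1.
In check: no.
King squares — b1: attacked by Qc2; a2: attacked by Qc2; b2: attacked by Qc2.
Legal moves for Black: none.
Not in check and no legal moves → stalemate.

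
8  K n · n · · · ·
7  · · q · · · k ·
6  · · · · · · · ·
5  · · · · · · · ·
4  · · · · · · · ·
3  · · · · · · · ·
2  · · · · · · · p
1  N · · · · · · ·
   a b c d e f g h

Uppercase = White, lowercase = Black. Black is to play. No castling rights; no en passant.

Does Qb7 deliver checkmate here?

yes

After Qb7: white king on a8; in check: yes, from the black queen on b7.
King squares — a7: attacked by Qb7; b7: attacked by Nd8; b8: attacked by Qb7.
White has no legal moves → checkmate.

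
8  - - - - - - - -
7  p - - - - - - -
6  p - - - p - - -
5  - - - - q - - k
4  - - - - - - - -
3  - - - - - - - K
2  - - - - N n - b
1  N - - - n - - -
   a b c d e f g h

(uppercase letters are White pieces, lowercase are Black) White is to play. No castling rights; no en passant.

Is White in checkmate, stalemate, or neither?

checkmate

White to move; white king on h3.
In check: yes, from the black knight on f2.
King squares — g2: attacked by Ne1; h2: attacked by Qe5; g3: attacked by Bh2; g4: attacked by Nf2; h4: attacked by Kh5.
Legal moves for White: none.
In check with no legal moves → checkmate.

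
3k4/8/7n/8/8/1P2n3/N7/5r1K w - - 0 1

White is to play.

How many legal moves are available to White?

1

White to move; king on h1.
In check: yes, from the black rook on f1.
Legal moves: Kh2.
Count: 1.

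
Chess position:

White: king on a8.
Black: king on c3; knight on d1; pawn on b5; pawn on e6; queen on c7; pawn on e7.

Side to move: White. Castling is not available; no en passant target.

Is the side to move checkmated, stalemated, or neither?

stalemate

White to move; white king on a8.
In check: no.
King squares — a7: attacked by Qc7; b7: attacked by Qc7; b8: attacked by Qc7.
Legal moves for White: none.
Not in check and no legal moves → stalemate.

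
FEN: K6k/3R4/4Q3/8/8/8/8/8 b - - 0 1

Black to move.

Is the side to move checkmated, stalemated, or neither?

stalemate

Black to move; black king on h8.
In check: no.
King squares — g7: attacked by Rd7; h7: attacked by Rd7; g8: attacked by Qe6.
Legal moves for Black: none.
Not in check and no legal moves → stalemate.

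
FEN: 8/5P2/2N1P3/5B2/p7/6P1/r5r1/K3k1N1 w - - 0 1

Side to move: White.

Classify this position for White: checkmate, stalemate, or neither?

neither

White to move; white king on a1.
In check: yes, from the black rook on a2.
King squares — b1: available; a2: attacked by Rg2; b2: attacked by Ra2.
Legal moves for White: Kb1.
White is in check but has 1 legal move → neither.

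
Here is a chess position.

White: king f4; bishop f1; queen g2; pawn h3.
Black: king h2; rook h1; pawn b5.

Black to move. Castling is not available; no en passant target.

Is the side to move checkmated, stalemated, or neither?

checkmate

Black to move; black king on h2.
In check: yes, from the white queen on g2.
King squares — g1: attacked by Qg2; h1: own rook; g2: attacked by Bf1; g3: attacked by Qg2; h3: attacked by Qg2.
Legal moves for Black: none.
In check with no legal moves → checkmate.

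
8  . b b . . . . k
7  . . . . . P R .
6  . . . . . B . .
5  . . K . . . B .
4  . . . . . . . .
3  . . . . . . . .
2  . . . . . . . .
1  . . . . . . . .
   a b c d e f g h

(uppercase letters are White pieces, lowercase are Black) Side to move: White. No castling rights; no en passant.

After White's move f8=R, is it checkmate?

After f8=R: black king on h8; in check: yes, from the white rook on f8.
King squares — g7: attacked by Bf6; h7: attacked by Rg7; g8: attacked by Rg7.
Black has no legal moves → checkmate.

yes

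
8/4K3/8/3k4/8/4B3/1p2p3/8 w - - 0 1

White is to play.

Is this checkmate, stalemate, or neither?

White to move; white king on e7.
In check: no.
Legal moves for White: Kf8, Ke8, Kd8, Kf7, Kd7, Kf6, Ba7, Bh6, Bb6, Bg5, Bc5, Bf4, Bd4, Bf2, Bd2, Bg1, Bc1.
White has 17 legal moves and is not in check → neither.

neither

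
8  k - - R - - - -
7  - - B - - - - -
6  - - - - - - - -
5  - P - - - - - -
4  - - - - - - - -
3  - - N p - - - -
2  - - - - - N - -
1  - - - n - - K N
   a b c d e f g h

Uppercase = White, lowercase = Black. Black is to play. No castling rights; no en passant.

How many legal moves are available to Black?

2

Black to move; king on a8.
In check: yes, from the white rook on d8.
Legal moves: Kb7, Ka7.
Count: 2.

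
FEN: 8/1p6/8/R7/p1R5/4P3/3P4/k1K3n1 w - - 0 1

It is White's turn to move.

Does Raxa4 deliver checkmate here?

yes

After Raxa4: black king on a1; in check: yes, from the white rook on a4.
King squares — b1: attacked by Kc1; a2: attacked by Ra4; b2: attacked by Kc1.
Black has no legal moves → checkmate.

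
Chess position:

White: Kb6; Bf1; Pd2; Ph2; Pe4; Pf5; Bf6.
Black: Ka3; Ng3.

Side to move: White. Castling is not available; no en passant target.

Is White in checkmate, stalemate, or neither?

White to move; white king on b6.
In check: no.
Legal moves for White include: Bh8, Bd8, Bg7, Be7+, Bg5, Be5, Bh4, Bd4, Bc3, Bb2+, Ba1, Kc7, Kb7, Ka7, Kc6, Ka6, Kc5, Kb5, ... (list truncated; more exist).
White has legal moves and is not in check → neither.

neither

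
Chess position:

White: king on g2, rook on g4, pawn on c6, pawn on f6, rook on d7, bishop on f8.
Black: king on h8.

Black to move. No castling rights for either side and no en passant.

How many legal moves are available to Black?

0

Black to move; king on h8.
In check: no.
Legal moves: none.
Count: 0.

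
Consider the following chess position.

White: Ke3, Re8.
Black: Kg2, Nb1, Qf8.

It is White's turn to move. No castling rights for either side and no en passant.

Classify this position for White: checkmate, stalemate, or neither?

neither

White to move; white king on e3.
In check: no.
Legal moves for White: Rxf8, Rd8, Rc8, Rb8, Ra8, Re7, Re6, Re5, Re4, Ke4, Kd4, Kd3, Ke2.
White has 13 legal moves and is not in check → neither.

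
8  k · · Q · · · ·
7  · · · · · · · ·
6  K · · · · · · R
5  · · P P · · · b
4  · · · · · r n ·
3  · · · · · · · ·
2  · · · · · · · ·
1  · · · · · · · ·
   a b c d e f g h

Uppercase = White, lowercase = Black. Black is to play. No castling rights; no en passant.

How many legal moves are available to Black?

Black to move; king on a8.
In check: yes, from the white queen on d8.
Legal moves: none.
Count: 0.

0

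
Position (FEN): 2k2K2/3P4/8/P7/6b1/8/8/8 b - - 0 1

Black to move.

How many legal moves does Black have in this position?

6

Black to move; king on c8.
In check: yes, from the white pawn on d7.
Legal moves: Kd8, Kb8, Kxd7, Kc7, Kb7, Bxd7.
Count: 6.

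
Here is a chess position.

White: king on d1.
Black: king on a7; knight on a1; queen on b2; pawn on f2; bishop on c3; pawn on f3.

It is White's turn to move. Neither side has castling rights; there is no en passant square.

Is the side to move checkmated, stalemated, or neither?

stalemate

White to move; white king on d1.
In check: no.
King squares — c1: attacked by Qb2; e1: attacked by Pf2; c2: attacked by Na1; d2: attacked by Qb2; e2: attacked by Qb2.
Legal moves for White: none.
Not in check and no legal moves → stalemate.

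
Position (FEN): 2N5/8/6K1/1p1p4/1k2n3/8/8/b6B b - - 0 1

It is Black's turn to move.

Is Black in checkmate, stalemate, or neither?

Black to move; black king on b4.
In check: no.
Legal moves for Black include: Nf6, Nd6, Ng5, Nc5, Ng3, Nc3, Nf2, Nd2, Kc5, Ka5, Kc4, Ka4, Kc3, Kb3, Ka3, Bh8, Bg7, Bf6, ... (list truncated; more exist).
Black has legal moves and is not in check → neither.

neither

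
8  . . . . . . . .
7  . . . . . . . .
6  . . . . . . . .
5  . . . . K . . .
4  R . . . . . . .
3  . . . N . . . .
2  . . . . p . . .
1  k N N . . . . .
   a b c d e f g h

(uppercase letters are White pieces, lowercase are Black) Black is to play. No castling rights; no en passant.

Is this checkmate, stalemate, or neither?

neither

Black to move; black king on a1.
In check: yes, from the white rook on a4.
Legal moves for Black: Kxb1.
Black is in check but has 1 legal move → neither.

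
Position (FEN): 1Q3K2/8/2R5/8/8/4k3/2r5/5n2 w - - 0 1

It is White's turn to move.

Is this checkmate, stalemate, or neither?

White to move; white king on f8.
In check: no.
Legal moves for White include: Kg8, Ke8, Kg7, Kf7, Ke7, Qe8+, Qd8, Qc8, Qa8, Qc7, Qb7, Qa7+, Qd6, Qb6+, Qe5+, Qb5, Qf4+, Qb4, ... (list truncated; more exist).
White has legal moves and is not in check → neither.

neither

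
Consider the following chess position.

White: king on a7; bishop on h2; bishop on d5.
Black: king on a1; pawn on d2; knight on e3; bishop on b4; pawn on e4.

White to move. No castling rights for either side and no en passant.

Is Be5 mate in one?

After Be5: black king on a1; in check: yes, from the white bishop on e5.
Black has 2 legal replies: Kb1, Bc3.
In check but a legal move exists → not checkmate.

no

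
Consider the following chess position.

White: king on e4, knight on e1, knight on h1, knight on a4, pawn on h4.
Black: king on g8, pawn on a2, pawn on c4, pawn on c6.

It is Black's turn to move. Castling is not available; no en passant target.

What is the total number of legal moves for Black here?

11

Black to move; king on g8.
In check: no.
Legal moves: Kh8, Kf8, Kh7, Kg7, Kf7, c5, c3, a1=Q, a1=R, a1=B, a1=N.
Count: 11.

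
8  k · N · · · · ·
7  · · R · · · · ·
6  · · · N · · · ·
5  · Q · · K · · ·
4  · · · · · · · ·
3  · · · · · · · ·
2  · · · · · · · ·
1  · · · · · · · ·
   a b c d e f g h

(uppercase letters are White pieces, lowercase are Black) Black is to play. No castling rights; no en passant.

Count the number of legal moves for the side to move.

Black to move; king on a8.
In check: no.
Legal moves: none.
Count: 0.

0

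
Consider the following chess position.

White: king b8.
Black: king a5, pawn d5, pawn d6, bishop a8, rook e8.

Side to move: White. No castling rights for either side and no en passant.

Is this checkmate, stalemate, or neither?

White to move; white king on b8.
In check: yes, from the black rook on e8.
King squares — a7: available; b7: attacked by Ba8; c7: available; a8: attacked by Re8; c8: attacked by Re8.
Legal moves for White: Kc7, Ka7.
White is in check but has 2 legal moves → neither.

neither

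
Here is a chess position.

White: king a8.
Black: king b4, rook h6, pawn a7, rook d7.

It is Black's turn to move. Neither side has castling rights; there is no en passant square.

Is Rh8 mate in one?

yes

After Rh8: white king on a8; in check: yes, from the black rook on h8.
King squares — a7: attacked by Rd7; b7: attacked by Rd7; b8: attacked by Rh8.
White has no legal moves → checkmate.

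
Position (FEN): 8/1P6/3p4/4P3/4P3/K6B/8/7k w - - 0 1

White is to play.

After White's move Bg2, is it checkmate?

After Bg2: black king on h1; in check: yes, from the white bishop on g2.
Black has 3 legal replies: Kh2, Kxg2, Kg1.
In check but a legal move exists → not checkmate.

no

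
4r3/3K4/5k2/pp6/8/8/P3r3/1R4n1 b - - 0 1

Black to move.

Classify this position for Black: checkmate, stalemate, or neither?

Black to move; black king on f6.
In check: no.
Legal moves for Black include: Rh8, Rg8, Rf8, Rd8+, Rc8, Rb8, Ra8, R8e7+, R8e6, R8e5, R8e4, R8e3, Kg7, Kf7, Kg6, Kg5, Kf5, Ke5, ... (list truncated; more exist).
Black has legal moves and is not in check → neither.

neither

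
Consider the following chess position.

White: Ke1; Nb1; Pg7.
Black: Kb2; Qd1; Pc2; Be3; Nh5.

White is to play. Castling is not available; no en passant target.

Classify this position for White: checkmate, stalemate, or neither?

White to move; white king on e1.
In check: yes, from the black queen on d1.
King squares — d1: attacked by Pc2; f1: attacked by Qd1; d2: attacked by Qd1; e2: attacked by Qd1; f2: attacked by Be3.
Legal moves for White: none.
In check with no legal moves → checkmate.

checkmate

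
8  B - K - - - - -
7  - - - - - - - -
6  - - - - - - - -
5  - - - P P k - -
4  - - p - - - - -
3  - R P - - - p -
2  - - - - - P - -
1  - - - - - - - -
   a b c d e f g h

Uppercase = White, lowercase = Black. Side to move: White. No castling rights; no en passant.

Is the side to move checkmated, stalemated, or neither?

neither

White to move; white king on c8.
In check: no.
Legal moves for White include: Kd8, Kb8, Kd7, Kc7, Kb7, Bb7, Bc6, Rb8, Rb7, Rb6, Rb5, Rb4, Ra3, Rb2, Rb1, fxg3, e6, d6, ... (list truncated; more exist).
White has legal moves and is not in check → neither.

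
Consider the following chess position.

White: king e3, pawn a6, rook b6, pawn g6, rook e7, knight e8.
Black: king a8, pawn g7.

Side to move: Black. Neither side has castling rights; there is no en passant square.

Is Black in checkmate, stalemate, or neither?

Black to move; black king on a8.
In check: no.
King squares — a7: attacked by Re7; b7: attacked by Pa6; b8: attacked by Rb6.
Legal moves for Black: none.
Not in check and no legal moves → stalemate.

stalemate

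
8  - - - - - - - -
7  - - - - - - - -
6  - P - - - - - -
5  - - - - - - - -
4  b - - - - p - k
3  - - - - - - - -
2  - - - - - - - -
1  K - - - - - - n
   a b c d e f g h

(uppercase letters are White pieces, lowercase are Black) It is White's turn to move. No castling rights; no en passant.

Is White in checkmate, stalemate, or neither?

White to move; white king on a1.
In check: no.
Legal moves for White: Kb2, Ka2, Kb1, b7.
White has 4 legal moves and is not in check → neither.

neither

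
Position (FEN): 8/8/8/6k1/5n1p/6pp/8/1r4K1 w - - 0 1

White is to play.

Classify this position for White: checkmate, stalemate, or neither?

checkmate

White to move; white king on g1.
In check: yes, from the black rook on b1.
King squares — f1: attacked by Rb1; h1: attacked by Rb1; f2: attacked by Pg3; g2: attacked by Ph3; h2: attacked by Pg3.
Legal moves for White: none.
In check with no legal moves → checkmate.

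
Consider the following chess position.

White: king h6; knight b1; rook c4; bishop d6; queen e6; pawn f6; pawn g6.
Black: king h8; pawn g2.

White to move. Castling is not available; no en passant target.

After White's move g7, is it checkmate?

yes

After g7: black king on h8; in check: yes, from the white pawn on g7.
King squares — g7: attacked by Pf6; h7: attacked by Kh6; g8: attacked by Qe6.
Black has no legal moves → checkmate.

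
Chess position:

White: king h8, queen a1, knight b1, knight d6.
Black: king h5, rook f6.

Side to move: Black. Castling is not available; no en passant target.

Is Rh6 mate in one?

no

After Rh6: white king on h8; in check: yes, from the black rook on h6.
White has 2 legal replies: Kg8, Kg7.
In check but a legal move exists → not checkmate.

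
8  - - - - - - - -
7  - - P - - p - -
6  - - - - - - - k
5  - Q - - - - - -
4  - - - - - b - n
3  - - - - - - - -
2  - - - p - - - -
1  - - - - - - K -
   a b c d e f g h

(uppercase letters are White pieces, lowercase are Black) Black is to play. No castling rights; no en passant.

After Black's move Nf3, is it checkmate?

no

After Nf3: white king on g1; in check: yes, from the black knight on f3.
White has 4 legal replies: Kg2, Kf2, Kh1, Kf1.
In check but a legal move exists → not checkmate.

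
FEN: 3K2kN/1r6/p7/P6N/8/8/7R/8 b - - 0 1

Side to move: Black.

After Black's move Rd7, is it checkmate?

After Rd7: white king on d8; in check: yes, from the black rook on d7.
White has 3 legal replies: Ke8, Kc8, Kxd7.
In check but a legal move exists → not checkmate.

no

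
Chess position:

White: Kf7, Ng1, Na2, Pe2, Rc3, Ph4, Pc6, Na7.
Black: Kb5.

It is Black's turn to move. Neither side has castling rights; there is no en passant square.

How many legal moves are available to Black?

Black to move; king on b5.
In check: yes, from the white knight on a7.
Legal moves: Kb6, Ka6, Ka5, Ka4.
Count: 4.

4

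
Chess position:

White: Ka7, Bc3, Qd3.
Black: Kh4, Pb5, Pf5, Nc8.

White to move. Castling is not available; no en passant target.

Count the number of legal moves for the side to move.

White to move; king on a7.
In check: yes, from the black knight on c8.
Legal moves: Kb8, Ka8, Kb7, Ka6.
Count: 4.

4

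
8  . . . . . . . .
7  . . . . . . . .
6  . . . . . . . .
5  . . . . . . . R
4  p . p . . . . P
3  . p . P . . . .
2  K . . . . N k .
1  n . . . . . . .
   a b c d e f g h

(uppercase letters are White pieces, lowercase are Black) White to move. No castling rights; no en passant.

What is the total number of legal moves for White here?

White to move; king on a2.
In check: yes, from the black pawn on b3.
Legal moves: Ka3, Kb2, Kb1, Kxa1.
Count: 4.

4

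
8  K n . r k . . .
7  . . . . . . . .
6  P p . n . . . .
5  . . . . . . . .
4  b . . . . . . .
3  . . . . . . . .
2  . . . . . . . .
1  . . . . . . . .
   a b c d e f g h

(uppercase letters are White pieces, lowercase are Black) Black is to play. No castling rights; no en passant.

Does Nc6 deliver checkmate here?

yes

After Nc6: white king on a8; in check: yes, from the black rook on d8.
King squares — a7: attacked by Nc6; b7: attacked by Nd6; b8: attacked by Nc6.
White has no legal moves → checkmate.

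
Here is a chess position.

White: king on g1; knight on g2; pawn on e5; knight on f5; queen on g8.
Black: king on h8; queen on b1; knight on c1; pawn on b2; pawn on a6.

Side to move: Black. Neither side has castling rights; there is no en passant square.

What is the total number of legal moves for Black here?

1

Black to move; king on h8.
In check: yes, from the white queen on g8.
Legal moves: Kxg8.
Count: 1.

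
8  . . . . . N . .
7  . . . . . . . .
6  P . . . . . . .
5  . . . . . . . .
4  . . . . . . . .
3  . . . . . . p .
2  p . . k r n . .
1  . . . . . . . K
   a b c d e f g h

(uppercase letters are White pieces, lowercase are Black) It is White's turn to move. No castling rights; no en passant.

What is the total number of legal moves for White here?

White to move; king on h1.
In check: yes, from the black knight on f2.
Legal moves: Kg2, Kg1.
Count: 2.

2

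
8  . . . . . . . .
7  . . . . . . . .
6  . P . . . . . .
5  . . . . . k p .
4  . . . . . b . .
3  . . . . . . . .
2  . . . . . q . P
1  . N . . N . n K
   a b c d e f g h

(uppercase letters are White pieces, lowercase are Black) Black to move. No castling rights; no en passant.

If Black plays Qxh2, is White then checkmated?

After Qxh2: white king on h1; in check: yes, from the black queen on h2.
King squares — g1: attacked by Qh2; g2: attacked by Qh2; h2: attacked by Bf4.
White has no legal moves → checkmate.

yes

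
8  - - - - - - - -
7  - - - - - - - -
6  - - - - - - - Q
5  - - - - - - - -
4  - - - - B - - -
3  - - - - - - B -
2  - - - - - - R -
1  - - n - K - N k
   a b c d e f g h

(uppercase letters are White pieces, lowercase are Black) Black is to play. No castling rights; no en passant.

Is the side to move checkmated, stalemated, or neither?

checkmate

Black to move; black king on h1.
In check: yes, from the white queen on h6.
King squares — g1: attacked by Rg2; g2: attacked by Be4; h2: attacked by Rg2.
Legal moves for Black: none.
In check with no legal moves → checkmate.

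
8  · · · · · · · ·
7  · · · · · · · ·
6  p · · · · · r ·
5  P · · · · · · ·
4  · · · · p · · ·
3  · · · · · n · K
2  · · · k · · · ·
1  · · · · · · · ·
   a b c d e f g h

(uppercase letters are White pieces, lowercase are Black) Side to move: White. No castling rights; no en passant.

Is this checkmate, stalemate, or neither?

White to move; white king on h3.
In check: no.
King squares — g2: attacked by Rg6; h2: attacked by Nf3; g3: attacked by Rg6; g4: attacked by Rg6; h4: attacked by Nf3.
Legal moves for White: none.
Not in check and no legal moves → stalemate.

stalemate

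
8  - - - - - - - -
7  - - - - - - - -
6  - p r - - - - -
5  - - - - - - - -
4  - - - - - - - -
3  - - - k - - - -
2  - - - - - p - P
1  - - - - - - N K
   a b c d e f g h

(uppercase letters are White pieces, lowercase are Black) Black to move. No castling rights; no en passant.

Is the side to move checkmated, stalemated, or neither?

neither

Black to move; black king on d3.
In check: no.
Legal moves for Black include: Rc8, Rc7, Rh6, Rg6, Rf6, Re6, Rd6, Rc5, Rc4, Rc3, Rc2, Rc1, Ke4, Kd4, Kc4, Ke3, Kc3, Kd2, ... (list truncated; more exist).
Black has legal moves and is not in check → neither.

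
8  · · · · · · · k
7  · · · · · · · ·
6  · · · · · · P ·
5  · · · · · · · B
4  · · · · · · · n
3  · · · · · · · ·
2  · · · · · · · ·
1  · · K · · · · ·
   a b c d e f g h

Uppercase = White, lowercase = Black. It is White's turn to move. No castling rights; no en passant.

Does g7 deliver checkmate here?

After g7: black king on h8; in check: yes, from the white pawn on g7.
Black has 3 legal replies: Kg8, Kh7, Kxg7.
In check but a legal move exists → not checkmate.

no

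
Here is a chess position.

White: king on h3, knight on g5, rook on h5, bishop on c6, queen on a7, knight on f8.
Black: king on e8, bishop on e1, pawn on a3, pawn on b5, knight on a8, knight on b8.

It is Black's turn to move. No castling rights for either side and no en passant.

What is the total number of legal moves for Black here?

Black to move; king on e8.
In check: yes, from the white bishop on c6.
Legal moves: Kxf8, Kd8, Nd7, Nxc6.
Count: 4.

4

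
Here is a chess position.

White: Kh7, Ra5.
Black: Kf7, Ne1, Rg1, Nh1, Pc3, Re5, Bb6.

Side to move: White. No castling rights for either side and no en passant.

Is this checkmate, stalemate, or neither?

White to move; white king on h7.
In check: no.
Legal moves for White: Kh8, Kh6, Ra8, Ra7+, Ra6, Rxe5, Rd5, Rc5, Rb5, Ra4, Ra3, Ra2, Ra1.
White has 13 legal moves and is not in check → neither.

neither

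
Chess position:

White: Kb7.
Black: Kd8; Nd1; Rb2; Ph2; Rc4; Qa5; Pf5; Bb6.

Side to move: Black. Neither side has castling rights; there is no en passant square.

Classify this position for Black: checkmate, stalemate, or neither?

Black to move; black king on d8.
In check: no.
Legal moves for Black include: Ke8, Ke7, Kd7, Bc7#, Ba7+, Bc5+, Bd4#, Be3#, Bf2#, Bg1#, Qa8+, Qa7#, Qa6+, Qe5, Qd5+, Qc5, Qb5, Qb4, ... (list truncated; more exist).
Black has legal moves and is not in check → neither.

neither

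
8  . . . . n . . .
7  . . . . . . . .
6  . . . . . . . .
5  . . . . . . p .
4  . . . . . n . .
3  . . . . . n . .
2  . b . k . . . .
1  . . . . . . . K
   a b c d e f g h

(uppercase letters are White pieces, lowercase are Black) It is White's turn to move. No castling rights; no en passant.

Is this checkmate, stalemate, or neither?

stalemate

White to move; white king on h1.
In check: no.
King squares — g1: attacked by Nf3; g2: attacked by Nf4; h2: attacked by Nf3.
Legal moves for White: none.
Not in check and no legal moves → stalemate.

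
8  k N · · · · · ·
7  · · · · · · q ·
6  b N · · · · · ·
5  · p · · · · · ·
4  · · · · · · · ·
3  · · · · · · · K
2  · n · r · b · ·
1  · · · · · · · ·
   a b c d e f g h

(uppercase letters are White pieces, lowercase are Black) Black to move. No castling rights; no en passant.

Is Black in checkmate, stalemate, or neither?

Black to move; black king on a8.
In check: yes, from the white knight on b6.
King squares — a7: available; b7: available; b8: available.
Legal moves for Black: Kxb8, Kb7, Ka7, Bxb6.
Black is in check but has 4 legal moves → neither.

neither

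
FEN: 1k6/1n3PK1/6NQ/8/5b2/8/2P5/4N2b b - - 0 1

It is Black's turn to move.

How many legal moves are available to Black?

Black to move; king on b8.
In check: no.
Legal moves: Kc8, Ka8, Kc7, Ka7, Nd8, Nd6, Nc5, Na5, Bc7, Bxh6+, Bd6, Bg5, Be5+, Bg3, Be3, Bh2, Bd2, Bc1, Bc6, Bd5, Be4, Bf3, Bg2.
Count: 23.

23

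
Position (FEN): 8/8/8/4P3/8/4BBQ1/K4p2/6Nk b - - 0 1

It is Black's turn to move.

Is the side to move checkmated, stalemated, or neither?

checkmate

Black to move; black king on h1.
In check: yes, from the white bishop on f3.
King squares — g1: attacked by Qg3; g2: attacked by Bf3; h2: attacked by Qg3.
Legal moves for Black: none.
In check with no legal moves → checkmate.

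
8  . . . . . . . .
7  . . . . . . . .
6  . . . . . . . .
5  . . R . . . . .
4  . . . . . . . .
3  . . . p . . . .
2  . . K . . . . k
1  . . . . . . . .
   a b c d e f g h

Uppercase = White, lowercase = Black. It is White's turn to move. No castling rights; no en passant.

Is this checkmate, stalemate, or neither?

White to move; white king on c2.
In check: yes, from the black pawn on d3.
Legal moves for White: Kxd3, Kc3, Kb3, Kd2, Kb2, Kd1, Kc1, Kb1.
White is in check but has 8 legal moves → neither.

neither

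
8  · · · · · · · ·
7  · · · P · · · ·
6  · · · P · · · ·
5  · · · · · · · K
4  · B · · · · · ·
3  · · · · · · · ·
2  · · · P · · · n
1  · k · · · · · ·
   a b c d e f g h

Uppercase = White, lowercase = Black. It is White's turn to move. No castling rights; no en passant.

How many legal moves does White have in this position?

14

White to move; king on h5.
In check: no.
Legal moves: Kh6, Kg6, Kg5, Kh4, Bc5, Ba5, Bc3, Ba3, d8=Q, d8=R, d8=B, d8=N, d3, d4.
Count: 14.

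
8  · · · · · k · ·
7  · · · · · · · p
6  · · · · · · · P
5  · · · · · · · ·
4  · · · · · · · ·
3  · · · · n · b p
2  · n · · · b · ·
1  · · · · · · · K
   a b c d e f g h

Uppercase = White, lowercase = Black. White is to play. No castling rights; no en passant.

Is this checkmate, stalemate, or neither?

stalemate

White to move; white king on h1.
In check: no.
King squares — g1: attacked by Bf2; g2: attacked by Ne3; h2: attacked by Bg3.
Legal moves for White: none.
Not in check and no legal moves → stalemate.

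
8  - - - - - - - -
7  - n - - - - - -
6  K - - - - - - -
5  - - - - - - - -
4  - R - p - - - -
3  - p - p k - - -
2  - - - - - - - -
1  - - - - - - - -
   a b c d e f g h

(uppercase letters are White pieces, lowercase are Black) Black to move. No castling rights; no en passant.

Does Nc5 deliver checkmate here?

no

After Nc5: white king on a6; in check: yes, from the black knight on c5.
White has 4 legal replies: Ka7, Kb6, Kb5, Ka5.
In check but a legal move exists → not checkmate.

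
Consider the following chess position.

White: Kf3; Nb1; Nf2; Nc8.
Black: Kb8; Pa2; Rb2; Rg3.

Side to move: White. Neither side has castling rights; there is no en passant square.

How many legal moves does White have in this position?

White to move; king on f3.
In check: yes, from the black rook on g3.
Legal moves: Kf4, Ke4, Kxg3.
Count: 3.

3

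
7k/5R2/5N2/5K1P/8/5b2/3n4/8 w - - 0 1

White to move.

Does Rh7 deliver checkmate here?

After Rh7: black king on h8; in check: yes, from the white rook on h7.
King squares — g7: attacked by Rh7; h7: attacked by Nf6; g8: attacked by Nf6.
Black has no legal moves → checkmate.

yes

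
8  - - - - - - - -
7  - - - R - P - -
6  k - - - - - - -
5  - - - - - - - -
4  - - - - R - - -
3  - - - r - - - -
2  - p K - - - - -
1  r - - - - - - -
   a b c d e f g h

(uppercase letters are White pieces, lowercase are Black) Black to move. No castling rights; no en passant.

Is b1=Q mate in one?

yes

After b1=Q: white king on c2; in check: yes, from the black queen on b1.
King squares — b1: attacked by Ra1; c1: attacked by Qb1; d1: attacked by Qb1; b2: attacked by Qb1; d2: attacked by Rd3; b3: attacked by Qb1; c3: attacked by Rd3; d3: attacked by Qb1.
White has no legal moves → checkmate.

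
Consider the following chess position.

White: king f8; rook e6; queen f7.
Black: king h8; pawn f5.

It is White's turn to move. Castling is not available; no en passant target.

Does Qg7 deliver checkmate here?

yes

After Qg7: black king on h8; in check: yes, from the white queen on g7.
King squares — g7: attacked by Kf8; h7: attacked by Qg7; g8: attacked by Qg7.
Black has no legal moves → checkmate.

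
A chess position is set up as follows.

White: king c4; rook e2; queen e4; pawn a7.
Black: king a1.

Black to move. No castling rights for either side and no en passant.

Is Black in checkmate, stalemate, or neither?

stalemate

Black to move; black king on a1.
In check: no.
King squares — b1: attacked by Qe4; a2: attacked by Re2; b2: attacked by Re2.
Legal moves for Black: none.
Not in check and no legal moves → stalemate.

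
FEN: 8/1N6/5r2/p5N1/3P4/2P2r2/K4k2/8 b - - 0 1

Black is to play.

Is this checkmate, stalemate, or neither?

Black to move; black king on f2.
In check: no.
Legal moves for Black include: Rf8, Rf7, Rh6, Rg6, Re6, Rd6, Rc6, Rb6, Ra6, R6f5, R6f4, R3f5, R3f4, Rh3, Rg3, Re3, Rd3, Rxc3, ... (list truncated; more exist).
Black has legal moves and is not in check → neither.

neither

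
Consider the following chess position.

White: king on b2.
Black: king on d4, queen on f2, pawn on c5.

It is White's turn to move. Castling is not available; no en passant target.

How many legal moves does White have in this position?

White to move; king on b2.
In check: yes, from the black queen on f2.
Legal moves: Kb3, Ka3, Kc1, Kb1, Ka1.
Count: 5.

5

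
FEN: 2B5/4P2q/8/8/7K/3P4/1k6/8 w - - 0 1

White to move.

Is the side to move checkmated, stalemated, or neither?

neither

White to move; white king on h4.
In check: yes, from the black queen on h7.
King squares — g3: available; h3: attacked by Qh7; g4: available; g5: available; h5: attacked by Qh7.
Legal moves for White: Kg5, Kg4, Kg3.
White is in check but has 3 legal moves → neither.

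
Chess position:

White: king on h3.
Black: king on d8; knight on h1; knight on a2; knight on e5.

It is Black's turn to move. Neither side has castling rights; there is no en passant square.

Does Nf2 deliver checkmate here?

no

After Nf2: white king on h3; in check: yes, from the black knight on f2.
White has 4 legal replies: Kh4, Kg3, Kh2, Kg2.
In check but a legal move exists → not checkmate.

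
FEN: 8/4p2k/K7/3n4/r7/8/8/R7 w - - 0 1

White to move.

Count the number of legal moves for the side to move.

White to move; king on a6.
In check: yes, from the black rook on a4.
Legal moves: Kb7, Kb5, Rxa4.
Count: 3.

3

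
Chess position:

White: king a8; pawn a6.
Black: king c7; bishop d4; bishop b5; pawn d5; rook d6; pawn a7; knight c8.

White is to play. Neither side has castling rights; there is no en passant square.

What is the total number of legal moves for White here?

White to move; king on a8.
In check: no.
Legal moves: none.
Count: 0.

0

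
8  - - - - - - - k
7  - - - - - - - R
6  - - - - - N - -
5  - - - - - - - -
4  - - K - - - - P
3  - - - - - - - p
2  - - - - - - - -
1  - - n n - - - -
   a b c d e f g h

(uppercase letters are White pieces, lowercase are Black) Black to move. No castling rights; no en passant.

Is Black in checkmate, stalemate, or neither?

Black to move; black king on h8.
In check: yes, from the white rook on h7.
King squares — g7: attacked by Rh7; h7: attacked by Nf6; g8: attacked by Nf6.
Legal moves for Black: none.
In check with no legal moves → checkmate.

checkmate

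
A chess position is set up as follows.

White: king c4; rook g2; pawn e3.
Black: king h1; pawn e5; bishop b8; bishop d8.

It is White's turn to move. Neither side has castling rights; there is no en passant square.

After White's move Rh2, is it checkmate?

no

After Rh2: black king on h1; in check: yes, from the white rook on h2.
Black has 2 legal replies: Kxh2, Kg1.
In check but a legal move exists → not checkmate.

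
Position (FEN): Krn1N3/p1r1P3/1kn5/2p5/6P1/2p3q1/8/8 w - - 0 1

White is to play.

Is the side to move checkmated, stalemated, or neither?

White to move; white king on a8.
In check: yes, from the black rook on b8.
King squares — a7: attacked by Kb6; b7: attacked by Kb6; b8: attacked by Nc6.
Legal moves for White: none.
In check with no legal moves → checkmate.

checkmate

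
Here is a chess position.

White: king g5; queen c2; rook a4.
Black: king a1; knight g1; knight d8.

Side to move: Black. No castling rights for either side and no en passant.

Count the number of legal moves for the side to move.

0

Black to move; king on a1.
In check: yes, from the white rook on a4.
Legal moves: none.
Count: 0.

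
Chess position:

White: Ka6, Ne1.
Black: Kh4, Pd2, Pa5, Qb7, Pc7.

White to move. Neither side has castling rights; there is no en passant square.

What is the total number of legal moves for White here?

White to move; king on a6.
In check: yes, from the black queen on b7.
Legal moves: Kxb7, Kxa5.
Count: 2.

2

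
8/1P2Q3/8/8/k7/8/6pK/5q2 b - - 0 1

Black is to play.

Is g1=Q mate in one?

yes

After g1=Q: white king on h2; in check: yes, from the black queen on g1.
King squares — g1: attacked by Qf1; h1: attacked by Qg1; g2: attacked by Qf1; g3: attacked by Qg1; h3: attacked by Qf1.
White has no legal moves → checkmate.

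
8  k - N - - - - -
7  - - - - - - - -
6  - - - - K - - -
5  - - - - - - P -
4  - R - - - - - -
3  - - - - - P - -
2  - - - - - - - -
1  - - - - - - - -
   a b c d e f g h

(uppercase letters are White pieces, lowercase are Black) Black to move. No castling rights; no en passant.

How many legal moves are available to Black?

Black to move; king on a8.
In check: no.
Legal moves: none.
Count: 0.

0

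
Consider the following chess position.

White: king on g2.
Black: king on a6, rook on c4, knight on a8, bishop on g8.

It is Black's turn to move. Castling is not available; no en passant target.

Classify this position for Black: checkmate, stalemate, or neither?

neither

Black to move; black king on a6.
In check: no.
Legal moves for Black include: Bh7, Bf7, Be6, Bd5+, Nc7, Nb6, Kb7, Ka7, Kb6, Kb5, Ka5, Rc8, Rc7, Rc6, Rc5, Rh4, Rg4+, Rf4, ... (list truncated; more exist).
Black has legal moves and is not in check → neither.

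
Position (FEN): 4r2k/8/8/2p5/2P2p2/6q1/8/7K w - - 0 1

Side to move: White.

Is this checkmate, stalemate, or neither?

White to move; white king on h1.
In check: no.
King squares — g1: attacked by Qg3; g2: attacked by Qg3; h2: attacked by Qg3.
Legal moves for White: none.
Not in check and no legal moves → stalemate.

stalemate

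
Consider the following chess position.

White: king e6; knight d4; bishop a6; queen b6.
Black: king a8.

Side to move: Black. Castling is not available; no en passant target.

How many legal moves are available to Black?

0

Black to move; king on a8.
In check: no.
Legal moves: none.
Count: 0.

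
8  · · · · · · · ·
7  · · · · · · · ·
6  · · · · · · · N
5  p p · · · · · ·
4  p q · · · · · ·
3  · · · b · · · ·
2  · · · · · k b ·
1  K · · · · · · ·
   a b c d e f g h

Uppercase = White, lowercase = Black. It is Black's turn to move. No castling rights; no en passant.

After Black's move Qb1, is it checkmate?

yes

After Qb1: white king on a1; in check: yes, from the black queen on b1.
King squares — b1: attacked by Bd3; a2: attacked by Qb1; b2: attacked by Qb1.
White has no legal moves → checkmate.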